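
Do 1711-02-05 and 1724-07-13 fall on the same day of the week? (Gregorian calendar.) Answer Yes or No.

Yes

From Feb 5, 1711 to Jul 13, 1724 is 4907 days.
4907 mod 7 = 0, so they are the same weekday.
(Feb 5, 1711 is a Thursday; Jul 13, 1724 is a Thursday.)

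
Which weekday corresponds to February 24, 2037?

Tuesday

Doomsday rule: the anchor day for the 2000s is Tuesday. For year 37: 37÷12 = 3 r 1, and 1÷4 = 0, so 3+1+0 = 4.
Tuesday + 4 ≡ Saturday — that's 2037's doomsday.
In February the doomsday date is Feb 28 (2037 is not a leap year).
Feb 24 is 4 days before Feb 28; 4 mod 7 = 4, so Saturday − 4 = Tuesday.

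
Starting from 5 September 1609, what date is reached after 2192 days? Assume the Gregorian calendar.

+365 (one year) → Sep 5, 1610 (1827 left).
+365 (one year) → Sep 5, 1611 (1462 left).
+366 (one year; includes Feb 29, 1612) → Sep 5, 1612 (1096 left).
+365 (one year) → Sep 5, 1613 (731 left).
+365 (one year) → Sep 5, 1614 (366 left).
Sep has 30 days: +26 → Oct 1, 1614 (340 left).
Oct has 31 days: +31 → Nov 1, 1614 (309 left).
Nov has 30 days: +30 → Dec 1, 1614 (279 left).
Dec has 31 days: +31 → Jan 1, 1615 (248 left).
Jan has 31 days: +31 → Feb 1, 1615 (217 left).
Feb has 28 days: +28 → Mar 1, 1615 (189 left).
Mar has 31 days: +31 → Apr 1, 1615 (158 left).
Apr has 30 days: +30 → May 1, 1615 (128 left).
May has 31 days: +31 → Jun 1, 1615 (97 left).
Jun has 30 days: +30 → Jul 1, 1615 (67 left).
Jul has 31 days: +31 → Aug 1, 1615 (36 left).
Aug has 31 days: +31 → Sep 1, 1615 (5 left).
+5 → Sep 6, 1615.

September 6, 1615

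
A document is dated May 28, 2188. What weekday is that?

Wednesday

Doomsday rule: the anchor day for the 2100s is Sunday. For year 88: 88÷12 = 7 r 4, and 4÷4 = 1, so 7+4+1 = 12.
Sunday + 12 ≡ Friday — that's 2188's doomsday.
In May the doomsday date is May 9.
May 28 is 19 days after May 9; 19 mod 7 = 5, so Friday + 5 = Wednesday.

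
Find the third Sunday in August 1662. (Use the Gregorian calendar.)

August 20, 1662

August 1, 1662 is a Tuesday.
The first Sunday is therefore August 6 (5 days later).
The third Sunday is 6 + 2×7 = August 20.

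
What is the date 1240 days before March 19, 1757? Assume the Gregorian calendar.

−365 (one year) → Mar 19, 1756 (875 left).
−366 (one year; includes Feb 29, 1756) → Mar 19, 1755 (509 left).
−365 (one year) → Mar 19, 1754 (144 left).
−19 → Feb 28, 1754 (end of Feb, 28 days; 125 left).
−28 → Jan 31, 1754 (end of Jan, 31 days; 97 left).
−31 → Dec 31, 1753 (end of Dec, 31 days; 66 left).
−31 → Nov 30, 1753 (end of Nov, 30 days; 35 left).
−30 → Oct 31, 1753 (end of Oct, 31 days; 5 left).
−5 → Oct 26, 1753.

October 26, 1753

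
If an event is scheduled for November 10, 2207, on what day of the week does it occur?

Tuesday

Doomsday rule: the anchor day for the 2200s is Friday. For year 07: 7÷12 = 0 r 7, and 7÷4 = 1, so 0+7+1 = 8.
Friday + 8 ≡ Saturday — that's 2207's doomsday.
In November the doomsday date is Nov 7.
Nov 10 is 3 days after Nov 7; 3 mod 7 = 3, so Saturday + 3 = Tuesday.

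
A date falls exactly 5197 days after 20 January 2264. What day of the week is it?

Jan 20, 2264 is a Wednesday.
5197 mod 7 = 3, so 5197 days after a Wednesday is Wednesday + 3 = Saturday.

Saturday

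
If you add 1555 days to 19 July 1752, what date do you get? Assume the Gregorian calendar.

+365 (one year) → Jul 19, 1753 (1190 left).
+365 (one year) → Jul 19, 1754 (825 left).
+365 (one year) → Jul 19, 1755 (460 left).
+366 (one year; includes Feb 29, 1756) → Jul 19, 1756 (94 left).
Jul has 31 days: +13 → Aug 1, 1756 (81 left).
Aug has 31 days: +31 → Sep 1, 1756 (50 left).
Sep has 30 days: +30 → Oct 1, 1756 (20 left).
+20 → Oct 21, 1756.

October 21, 1756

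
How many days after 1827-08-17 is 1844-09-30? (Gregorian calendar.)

Aug 17, 1827 → Aug 17, 1828: 366 days (Feb 29, 1828 is in that span).
Aug 17, 1828 → Aug 17, 1829: 365 days.
Aug 17, 1829 → Aug 17, 1830: 365 days.
Aug 17, 1830 → Aug 17, 1831: 365 days.
Aug 17, 1831 → Aug 17, 1832: 366 days (Feb 29, 1832 is in that span).
Aug 17, 1832 → Aug 17, 1833: 365 days.
Aug 17, 1833 → Aug 17, 1834: 365 days.
Aug 17, 1834 → Aug 17, 1835: 365 days.
Aug 17, 1835 → Aug 17, 1836: 366 days (Feb 29, 1836 is in that span).
Aug 17, 1836 → Aug 17, 1837: 365 days.
Aug 17, 1837 → Aug 17, 1838: 365 days.
Aug 17, 1838 → Aug 17, 1839: 365 days.
Aug 17, 1839 → Aug 17, 1840: 366 days (Feb 29, 1840 is in that span).
Aug 17, 1840 → Aug 17, 1841: 365 days.
Aug 17, 1841 → Aug 17, 1842: 365 days.
Aug 17, 1842 → Aug 17, 1843: 365 days.
Aug 17, 1843 → Aug 17, 1844: 366 days (Feb 29, 1844 is in that span).
Aug 17, 1844 → Sep 17, 1844: 31 days (August has 31).
Sep 17, 1844 → Sep 30, 1844: 13 days.
Total: 6254 days.

6254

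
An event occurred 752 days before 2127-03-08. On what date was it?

February 14, 2125

−365 (one year) → Mar 8, 2126 (387 left).
−8 → Feb 28, 2126 (end of Feb, 28 days; 379 left).
−28 → Jan 31, 2126 (end of Jan, 31 days; 351 left).
−31 → Dec 31, 2125 (end of Dec, 31 days; 320 left).
−31 → Nov 30, 2125 (end of Nov, 30 days; 289 left).
−30 → Oct 31, 2125 (end of Oct, 31 days; 259 left).
−31 → Sep 30, 2125 (end of Sep, 30 days; 228 left).
−30 → Aug 31, 2125 (end of Aug, 31 days; 198 left).
−31 → Jul 31, 2125 (end of Jul, 31 days; 167 left).
−31 → Jun 30, 2125 (end of Jun, 30 days; 136 left).
−30 → May 31, 2125 (end of May, 31 days; 106 left).
−31 → Apr 30, 2125 (end of Apr, 30 days; 75 left).
−30 → Mar 31, 2125 (end of Mar, 31 days; 45 left).
−31 → Feb 28, 2125 (end of Feb, 28 days; 14 left).
−14 → Feb 14, 2125.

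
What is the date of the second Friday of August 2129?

August 12, 2129

August 1, 2129 is a Monday.
The first Friday is therefore August 5 (4 days later).
The second Friday is 5 + 1×7 = August 12.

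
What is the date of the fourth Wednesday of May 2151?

May 1, 2151 is a Saturday.
The first Wednesday is therefore May 5 (4 days later).
The fourth Wednesday is 5 + 3×7 = May 26.

May 26, 2151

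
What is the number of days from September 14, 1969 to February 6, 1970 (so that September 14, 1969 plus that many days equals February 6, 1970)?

145

Sep 14, 1969 → Oct 14, 1969: 30 days (September has 30).
Oct 14, 1969 → Nov 14, 1969: 31 days (October has 31).
Nov 14, 1969 → Dec 14, 1969: 30 days (November has 30).
Dec 14, 1969 → Jan 14, 1970: 31 days (December has 31).
Jan 14, 1970 → Feb 6, 1970: 23 days.
Total: 145 days.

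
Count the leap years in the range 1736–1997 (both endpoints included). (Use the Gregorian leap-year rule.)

Multiples of 4 in [1736,1997]: 66.
Of those, multiples of 100: 2 (not leap unless ÷400).
Multiples of 400: 0.
Leap years = 66 − 2 + 0 = 64.

64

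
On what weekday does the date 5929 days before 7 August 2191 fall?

Sunday

Aug 7, 2191 is a Sunday.
5929 mod 7 = 0, so 5929 days before a Sunday is Sunday − 0 = Sunday.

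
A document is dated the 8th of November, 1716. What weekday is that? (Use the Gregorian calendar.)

Sunday

Doomsday rule: the anchor day for the 1700s is Sunday. For year 16: 16÷12 = 1 r 4, and 4÷4 = 1, so 1+4+1 = 6.
Sunday + 6 ≡ Saturday — that's 1716's doomsday.
In November the doomsday date is Nov 7.
Nov 8 is 1 day after Nov 7; 1 mod 7 = 1, so Saturday + 1 = Sunday.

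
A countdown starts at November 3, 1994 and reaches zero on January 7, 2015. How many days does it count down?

Nov 3, 1994 → Nov 3, 1995: 365 days.
Nov 3, 1995 → Nov 3, 1996: 366 days (Feb 29, 1996 is in that span).
Nov 3, 1996 → Nov 3, 1997: 365 days.
Nov 3, 1997 → Nov 3, 1998: 365 days.
Nov 3, 1998 → Nov 3, 1999: 365 days.
Nov 3, 1999 → Nov 3, 2000: 366 days (Feb 29, 2000 is in that span).
Nov 3, 2000 → Nov 3, 2001: 365 days.
Nov 3, 2001 → Nov 3, 2002: 365 days.
Nov 3, 2002 → Nov 3, 2003: 365 days.
Nov 3, 2003 → Nov 3, 2004: 366 days (Feb 29, 2004 is in that span).
Nov 3, 2004 → Nov 3, 2005: 365 days.
Nov 3, 2005 → Nov 3, 2006: 365 days.
Nov 3, 2006 → Nov 3, 2007: 365 days.
Nov 3, 2007 → Nov 3, 2008: 366 days (Feb 29, 2008 is in that span).
Nov 3, 2008 → Nov 3, 2009: 365 days.
Nov 3, 2009 → Nov 3, 2010: 365 days.
Nov 3, 2010 → Nov 3, 2011: 365 days.
Nov 3, 2011 → Nov 3, 2012: 366 days (Feb 29, 2012 is in that span).
Nov 3, 2012 → Nov 3, 2013: 365 days.
Nov 3, 2013 → Nov 3, 2014: 365 days.
Nov 3, 2014 → Dec 3, 2014: 30 days (November has 30).
Dec 3, 2014 → Jan 3, 2015: 31 days (December has 31).
Jan 3, 2015 → Jan 7, 2015: 4 days.
Total: 7370 days.

7370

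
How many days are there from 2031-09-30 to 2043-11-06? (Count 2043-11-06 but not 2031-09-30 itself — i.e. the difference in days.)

4420

Sep 30, 2031 → Sep 30, 2032: 366 days (Feb 29, 2032 is in that span).
Sep 30, 2032 → Sep 30, 2033: 365 days.
Sep 30, 2033 → Sep 30, 2034: 365 days.
Sep 30, 2034 → Sep 30, 2035: 365 days.
Sep 30, 2035 → Sep 30, 2036: 366 days (Feb 29, 2036 is in that span).
Sep 30, 2036 → Sep 30, 2037: 365 days.
Sep 30, 2037 → Sep 30, 2038: 365 days.
Sep 30, 2038 → Sep 30, 2039: 365 days.
Sep 30, 2039 → Sep 30, 2040: 366 days (Feb 29, 2040 is in that span).
Sep 30, 2040 → Sep 30, 2041: 365 days.
Sep 30, 2041 → Sep 30, 2042: 365 days.
Sep 30, 2042 → Sep 30, 2043: 365 days.
Sep 30, 2043 → Oct 30, 2043: 30 days (September has 30).
Oct 30, 2043 → Nov 6, 2043: 7 days.
Total: 4420 days.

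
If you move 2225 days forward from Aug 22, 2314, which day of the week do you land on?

Friday

First find the weekday of Aug 22, 2314. Doomsday rule: the anchor day for the 2300s is Wednesday. For year 14: 14÷12 = 1 r 2, and 2÷4 = 0, so 1+2+0 = 3.
Wednesday + 3 ≡ Saturday — that's 2314's doomsday.
In August the doomsday date is Aug 8.
Aug 22 is 14 days after Aug 8; 14 mod 7 = 0, so Saturday + 0 = Saturday.
2225 mod 7 = 6, so 2225 days after a Saturday is Saturday + 6 = Friday.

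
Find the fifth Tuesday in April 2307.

April 1, 2307 is a Monday.
The first Tuesday is therefore April 2 (1 days later).
The fifth Tuesday is 2 + 4×7 = April 30.

April 30, 2307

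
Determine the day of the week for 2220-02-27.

Doomsday rule: the anchor day for the 2200s is Friday. For year 20: 20÷12 = 1 r 8, and 8÷4 = 2, so 1+8+2 = 11.
Friday + 11 ≡ Tuesday — that's 2220's doomsday.
In February the doomsday date is Feb 29 (2220 is a leap year (divisible by 4)).
Feb 27 is 2 days before Feb 29; 2 mod 7 = 2, so Tuesday − 2 = Sunday.

Sunday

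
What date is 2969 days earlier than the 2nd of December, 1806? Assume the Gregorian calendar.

October 15, 1798

−365 (one year) → Dec 2, 1805 (2604 left).
−365 (one year) → Dec 2, 1804 (2239 left).
−366 (one year; includes Feb 29, 1804) → Dec 2, 1803 (1873 left).
−365 (one year) → Dec 2, 1802 (1508 left).
−365 (one year) → Dec 2, 1801 (1143 left).
−365 (one year) → Dec 2, 1800 (778 left).
−365 (one year) → Dec 2, 1799 (413 left).
−365 (one year) → Dec 2, 1798 (48 left).
−2 → Nov 30, 1798 (end of Nov, 30 days; 46 left).
−30 → Oct 31, 1798 (end of Oct, 31 days; 16 left).
−16 → Oct 15, 1798.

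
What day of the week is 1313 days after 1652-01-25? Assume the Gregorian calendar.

Monday

First find the weekday of Jan 25, 1652. Doomsday rule: the anchor day for the 1600s is Tuesday. For year 52: 52÷12 = 4 r 4, and 4÷4 = 1, so 4+4+1 = 9.
Tuesday + 9 ≡ Thursday — that's 1652's doomsday.
In January the doomsday date is Jan 4 (1652 is a leap year (divisible by 4)).
Jan 25 is 21 days after Jan 4; 21 mod 7 = 0, so Thursday + 0 = Thursday.
1313 mod 7 = 4, so 1313 days after a Thursday is Thursday + 4 = Monday.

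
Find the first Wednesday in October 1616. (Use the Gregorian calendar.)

October 1, 1616 is a Saturday.
The first Wednesday is therefore October 5 (4 days later).

October 5, 1616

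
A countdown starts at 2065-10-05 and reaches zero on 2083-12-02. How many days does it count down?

Oct 5, 2065 → Oct 5, 2066: 365 days.
Oct 5, 2066 → Oct 5, 2067: 365 days.
Oct 5, 2067 → Oct 5, 2068: 366 days (Feb 29, 2068 is in that span).
Oct 5, 2068 → Oct 5, 2069: 365 days.
Oct 5, 2069 → Oct 5, 2070: 365 days.
Oct 5, 2070 → Oct 5, 2071: 365 days.
Oct 5, 2071 → Oct 5, 2072: 366 days (Feb 29, 2072 is in that span).
Oct 5, 2072 → Oct 5, 2073: 365 days.
Oct 5, 2073 → Oct 5, 2074: 365 days.
Oct 5, 2074 → Oct 5, 2075: 365 days.
Oct 5, 2075 → Oct 5, 2076: 366 days (Feb 29, 2076 is in that span).
Oct 5, 2076 → Oct 5, 2077: 365 days.
Oct 5, 2077 → Oct 5, 2078: 365 days.
Oct 5, 2078 → Oct 5, 2079: 365 days.
Oct 5, 2079 → Oct 5, 2080: 366 days (Feb 29, 2080 is in that span).
Oct 5, 2080 → Oct 5, 2081: 365 days.
Oct 5, 2081 → Oct 5, 2082: 365 days.
Oct 5, 2082 → Oct 5, 2083: 365 days.
Oct 5, 2083 → Nov 5, 2083: 31 days (October has 31).
Nov 5, 2083 → Dec 2, 2083: 27 days.
Total: 6632 days.

6632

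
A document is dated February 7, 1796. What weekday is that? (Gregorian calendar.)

Sunday

Doomsday rule: the anchor day for the 1700s is Sunday. For year 96: 96÷12 = 8 r 0, and 0÷4 = 0, so 8+0+0 = 8.
Sunday + 8 ≡ Monday — that's 1796's doomsday.
In February the doomsday date is Feb 29 (1796 is a leap year (divisible by 4)).
Feb 7 is 22 days before Feb 29; 22 mod 7 = 1, so Monday − 1 = Sunday.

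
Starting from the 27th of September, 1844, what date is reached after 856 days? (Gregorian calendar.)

January 31, 1847

+365 (one year) → Sep 27, 1845 (491 left).
+365 (one year) → Sep 27, 1846 (126 left).
Sep has 30 days: +4 → Oct 1, 1846 (122 left).
Oct has 31 days: +31 → Nov 1, 1846 (91 left).
Nov has 30 days: +30 → Dec 1, 1846 (61 left).
Dec has 31 days: +31 → Jan 1, 1847 (30 left).
+30 → Jan 31, 1847.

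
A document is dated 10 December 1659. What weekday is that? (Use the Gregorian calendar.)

Wednesday

Doomsday rule: the anchor day for the 1600s is Tuesday. For year 59: 59÷12 = 4 r 11, and 11÷4 = 2, so 4+11+2 = 17.
Tuesday + 17 ≡ Friday — that's 1659's doomsday.
In December the doomsday date is Dec 12.
Dec 10 is 2 days before Dec 12; 2 mod 7 = 2, so Friday − 2 = Wednesday.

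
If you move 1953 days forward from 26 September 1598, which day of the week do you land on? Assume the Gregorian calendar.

Saturday

Sep 26, 1598 is a Saturday.
1953 mod 7 = 0, so 1953 days after a Saturday is Saturday + 0 = Saturday.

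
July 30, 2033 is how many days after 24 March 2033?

128

Mar 24, 2033 → Apr 24, 2033: 31 days (March has 31).
Apr 24, 2033 → May 24, 2033: 30 days (April has 30).
May 24, 2033 → Jun 24, 2033: 31 days (May has 31).
Jun 24, 2033 → Jul 24, 2033: 30 days (June has 30).
Jul 24, 2033 → Jul 30, 2033: 6 days.
Total: 128 days.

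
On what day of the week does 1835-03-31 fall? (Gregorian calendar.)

Doomsday rule: the anchor day for the 1800s is Friday. For year 35: 35÷12 = 2 r 11, and 11÷4 = 2, so 2+11+2 = 15.
Friday + 15 ≡ Saturday — that's 1835's doomsday.
In March the doomsday date is Mar 14.
Mar 31 is 17 days after Mar 14; 17 mod 7 = 3, so Saturday + 3 = Tuesday.

Tuesday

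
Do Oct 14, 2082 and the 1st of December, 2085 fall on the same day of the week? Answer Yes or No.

No

From Oct 14, 2082 to Dec 1, 2085 is 1144 days.
1144 mod 7 = 3, so they are different weekdays.
(Oct 14, 2082 is a Wednesday; Dec 1, 2085 is a Saturday.)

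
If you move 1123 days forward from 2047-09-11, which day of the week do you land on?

Saturday

First find the weekday of Sep 11, 2047. Doomsday rule: the anchor day for the 2000s is Tuesday. For year 47: 47÷12 = 3 r 11, and 11÷4 = 2, so 3+11+2 = 16.
Tuesday + 16 ≡ Thursday — that's 2047's doomsday.
In September the doomsday date is Sep 5.
Sep 11 is 6 days after Sep 5; 6 mod 7 = 6, so Thursday + 6 = Wednesday.
1123 mod 7 = 3, so 1123 days after a Wednesday is Wednesday + 3 = Saturday.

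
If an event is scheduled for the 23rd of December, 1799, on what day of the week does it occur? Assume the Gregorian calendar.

Doomsday rule: the anchor day for the 1700s is Sunday. For year 99: 99÷12 = 8 r 3, and 3÷4 = 0, so 8+3+0 = 11.
Sunday + 11 ≡ Thursday — that's 1799's doomsday.
In December the doomsday date is Dec 12.
Dec 23 is 11 days after Dec 12; 11 mod 7 = 4, so Thursday + 4 = Monday.

Monday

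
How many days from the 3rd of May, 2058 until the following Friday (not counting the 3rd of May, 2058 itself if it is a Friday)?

7

May 3, 2058 is a Friday.
From Friday to the next Friday is 7 days.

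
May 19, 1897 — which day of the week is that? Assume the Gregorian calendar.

Wednesday

Doomsday rule: the anchor day for the 1800s is Friday. For year 97: 97÷12 = 8 r 1, and 1÷4 = 0, so 8+1+0 = 9.
Friday + 9 ≡ Sunday — that's 1897's doomsday.
In May the doomsday date is May 9.
May 19 is 10 days after May 9; 10 mod 7 = 3, so Sunday + 3 = Wednesday.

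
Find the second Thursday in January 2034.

January 12, 2034

January 1, 2034 is a Sunday.
The first Thursday is therefore January 5 (4 days later).
The second Thursday is 5 + 1×7 = January 12.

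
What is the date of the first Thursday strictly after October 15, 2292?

October 20, 2292

Oct 15, 2292 is a Saturday.
From Saturday to the next Thursday is 5 days.
Oct 15, 2292 + 5 = Oct 20, 2292.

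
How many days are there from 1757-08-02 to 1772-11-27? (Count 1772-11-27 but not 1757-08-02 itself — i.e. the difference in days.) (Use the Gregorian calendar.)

5596

Aug 2, 1757 → Aug 2, 1758: 365 days.
Aug 2, 1758 → Aug 2, 1759: 365 days.
Aug 2, 1759 → Aug 2, 1760: 366 days (Feb 29, 1760 is in that span).
Aug 2, 1760 → Aug 2, 1761: 365 days.
Aug 2, 1761 → Aug 2, 1762: 365 days.
Aug 2, 1762 → Aug 2, 1763: 365 days.
Aug 2, 1763 → Aug 2, 1764: 366 days (Feb 29, 1764 is in that span).
Aug 2, 1764 → Aug 2, 1765: 365 days.
Aug 2, 1765 → Aug 2, 1766: 365 days.
Aug 2, 1766 → Aug 2, 1767: 365 days.
Aug 2, 1767 → Aug 2, 1768: 366 days (Feb 29, 1768 is in that span).
Aug 2, 1768 → Aug 2, 1769: 365 days.
Aug 2, 1769 → Aug 2, 1770: 365 days.
Aug 2, 1770 → Aug 2, 1771: 365 days.
Aug 2, 1771 → Aug 2, 1772: 366 days (Feb 29, 1772 is in that span).
Aug 2, 1772 → Sep 2, 1772: 31 days (August has 31).
Sep 2, 1772 → Oct 2, 1772: 30 days (September has 30).
Oct 2, 1772 → Nov 2, 1772: 31 days (October has 31).
Nov 2, 1772 → Nov 27, 1772: 25 days.
Total: 5596 days.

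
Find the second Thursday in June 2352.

June 12, 2352

June 1, 2352 is a Sunday.
The first Thursday is therefore June 5 (4 days later).
The second Thursday is 5 + 1×7 = June 12.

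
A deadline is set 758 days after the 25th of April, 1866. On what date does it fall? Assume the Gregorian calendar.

May 22, 1868

+365 (one year) → Apr 25, 1867 (393 left).
Apr has 30 days: +6 → May 1, 1867 (387 left).
May has 31 days: +31 → Jun 1, 1867 (356 left).
Jun has 30 days: +30 → Jul 1, 1867 (326 left).
Jul has 31 days: +31 → Aug 1, 1867 (295 left).
Aug has 31 days: +31 → Sep 1, 1867 (264 left).
Sep has 30 days: +30 → Oct 1, 1867 (234 left).
Oct has 31 days: +31 → Nov 1, 1867 (203 left).
Nov has 30 days: +30 → Dec 1, 1867 (173 left).
Dec has 31 days: +31 → Jan 1, 1868 (142 left).
Jan has 31 days: +31 → Feb 1, 1868 (111 left).
Feb has 29 days: +29 → Mar 1, 1868 (82 left).
Mar has 31 days: +31 → Apr 1, 1868 (51 left).
Apr has 30 days: +30 → May 1, 1868 (21 left).
+21 → May 22, 1868.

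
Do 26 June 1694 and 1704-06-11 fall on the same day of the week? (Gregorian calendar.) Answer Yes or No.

From Jun 26, 1694 to Jun 11, 1704 is 3637 days.
3637 mod 7 = 4, so they are different weekdays.
(Jun 26, 1694 is a Saturday; Jun 11, 1704 is a Wednesday.)

No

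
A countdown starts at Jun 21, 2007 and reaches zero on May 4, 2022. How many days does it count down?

5431

Jun 21, 2007 → Jun 21, 2008: 366 days (Feb 29, 2008 is in that span).
Jun 21, 2008 → Jun 21, 2009: 365 days.
Jun 21, 2009 → Jun 21, 2010: 365 days.
Jun 21, 2010 → Jun 21, 2011: 365 days.
Jun 21, 2011 → Jun 21, 2012: 366 days (Feb 29, 2012 is in that span).
Jun 21, 2012 → Jun 21, 2013: 365 days.
Jun 21, 2013 → Jun 21, 2014: 365 days.
Jun 21, 2014 → Jun 21, 2015: 365 days.
Jun 21, 2015 → Jun 21, 2016: 366 days (Feb 29, 2016 is in that span).
Jun 21, 2016 → Jun 21, 2017: 365 days.
Jun 21, 2017 → Jun 21, 2018: 365 days.
Jun 21, 2018 → Jun 21, 2019: 365 days.
Jun 21, 2019 → Jun 21, 2020: 366 days (Feb 29, 2020 is in that span).
Jun 21, 2020 → Jun 21, 2021: 365 days.
Jun 21, 2021 → Jul 21, 2021: 30 days (June has 30).
Jul 21, 2021 → Aug 21, 2021: 31 days (July has 31).
Aug 21, 2021 → Sep 21, 2021: 31 days (August has 31).
Sep 21, 2021 → Oct 21, 2021: 30 days (September has 30).
Oct 21, 2021 → Nov 21, 2021: 31 days (October has 31).
Nov 21, 2021 → Dec 21, 2021: 30 days (November has 30).
Dec 21, 2021 → Jan 21, 2022: 31 days (December has 31).
Jan 21, 2022 → Feb 21, 2022: 31 days (January has 31).
Feb 21, 2022 → Mar 21, 2022: 28 days (February has 28).
Mar 21, 2022 → Apr 21, 2022: 31 days (March has 31).
Apr 21, 2022 → May 4, 2022: 13 days.
Total: 5431 days.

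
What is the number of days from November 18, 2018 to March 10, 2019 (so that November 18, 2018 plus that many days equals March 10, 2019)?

112

Nov 18, 2018 → Dec 18, 2018: 30 days (November has 30).
Dec 18, 2018 → Jan 18, 2019: 31 days (December has 31).
Jan 18, 2019 → Feb 18, 2019: 31 days (January has 31).
Feb 18, 2019 → Mar 10, 2019: 20 days.
Total: 112 days.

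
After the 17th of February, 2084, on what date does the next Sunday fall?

Feb 17, 2084 is a Thursday.
From Thursday to the next Sunday is 3 days.
Feb 17, 2084 + 3 = Feb 20, 2084.

February 20, 2084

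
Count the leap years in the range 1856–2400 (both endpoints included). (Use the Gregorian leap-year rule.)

133

Multiples of 4 in [1856,2400]: 137.
Of those, multiples of 100: 6 (not leap unless ÷400).
Multiples of 400: 2.
Leap years = 137 − 6 + 2 = 133.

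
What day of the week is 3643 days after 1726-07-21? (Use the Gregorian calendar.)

First find the weekday of Jul 21, 1726. Doomsday rule: the anchor day for the 1700s is Sunday. For year 26: 26÷12 = 2 r 2, and 2÷4 = 0, so 2+2+0 = 4.
Sunday + 4 ≡ Thursday — that's 1726's doomsday.
In July the doomsday date is Jul 11.
Jul 21 is 10 days after Jul 11; 10 mod 7 = 3, so Thursday + 3 = Sunday.
3643 mod 7 = 3, so 3643 days after a Sunday is Sunday + 3 = Wednesday.

Wednesday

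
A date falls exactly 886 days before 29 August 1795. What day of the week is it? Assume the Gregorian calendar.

Aug 29, 1795 is a Saturday.
886 mod 7 = 4, so 886 days before a Saturday is Saturday − 4 = Tuesday.

Tuesday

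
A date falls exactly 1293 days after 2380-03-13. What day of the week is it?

First find the weekday of Mar 13, 2380. Doomsday rule: the anchor day for the 2300s is Wednesday. For year 80: 80÷12 = 6 r 8, and 8÷4 = 2, so 6+8+2 = 16.
Wednesday + 16 ≡ Friday — that's 2380's doomsday.
In March the doomsday date is Mar 14.
Mar 13 is 1 day before Mar 14; 1 mod 7 = 1, so Friday − 1 = Thursday.
1293 mod 7 = 5, so 1293 days after a Thursday is Thursday + 5 = Tuesday.

Tuesday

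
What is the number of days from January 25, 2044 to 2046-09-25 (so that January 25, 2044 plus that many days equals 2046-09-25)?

974

Jan 25, 2044 → Jan 25, 2045: 366 days (Feb 29, 2044 is in that span).
Jan 25, 2045 → Jan 25, 2046: 365 days.
Jan 25, 2046 → Feb 25, 2046: 31 days (January has 31).
Feb 25, 2046 → Mar 25, 2046: 28 days (February has 28).
Mar 25, 2046 → Apr 25, 2046: 31 days (March has 31).
Apr 25, 2046 → May 25, 2046: 30 days (April has 30).
May 25, 2046 → Jun 25, 2046: 31 days (May has 31).
Jun 25, 2046 → Jul 25, 2046: 30 days (June has 30).
Jul 25, 2046 → Aug 25, 2046: 31 days (July has 31).
Aug 25, 2046 → Sep 25, 2046: 31 days.
Total: 974 days.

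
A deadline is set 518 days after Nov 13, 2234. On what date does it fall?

+365 (one year) → Nov 13, 2235 (153 left).
Nov has 30 days: +18 → Dec 1, 2235 (135 left).
Dec has 31 days: +31 → Jan 1, 2236 (104 left).
Jan has 31 days: +31 → Feb 1, 2236 (73 left).
Feb has 29 days: +29 → Mar 1, 2236 (44 left).
Mar has 31 days: +31 → Apr 1, 2236 (13 left).
+13 → Apr 14, 2236.

April 14, 2236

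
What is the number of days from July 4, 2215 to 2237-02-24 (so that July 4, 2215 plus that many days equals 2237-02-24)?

7906

Jul 4, 2215 → Jul 4, 2216: 366 days (Feb 29, 2216 is in that span).
Jul 4, 2216 → Jul 4, 2217: 365 days.
Jul 4, 2217 → Jul 4, 2218: 365 days.
Jul 4, 2218 → Jul 4, 2219: 365 days.
Jul 4, 2219 → Jul 4, 2220: 366 days (Feb 29, 2220 is in that span).
Jul 4, 2220 → Jul 4, 2221: 365 days.
Jul 4, 2221 → Jul 4, 2222: 365 days.
Jul 4, 2222 → Jul 4, 2223: 365 days.
Jul 4, 2223 → Jul 4, 2224: 366 days (Feb 29, 2224 is in that span).
Jul 4, 2224 → Jul 4, 2225: 365 days.
Jul 4, 2225 → Jul 4, 2226: 365 days.
Jul 4, 2226 → Jul 4, 2227: 365 days.
Jul 4, 2227 → Jul 4, 2228: 366 days (Feb 29, 2228 is in that span).
Jul 4, 2228 → Jul 4, 2229: 365 days.
Jul 4, 2229 → Jul 4, 2230: 365 days.
Jul 4, 2230 → Jul 4, 2231: 365 days.
Jul 4, 2231 → Jul 4, 2232: 366 days (Feb 29, 2232 is in that span).
Jul 4, 2232 → Jul 4, 2233: 365 days.
Jul 4, 2233 → Jul 4, 2234: 365 days.
Jul 4, 2234 → Jul 4, 2235: 365 days.
Jul 4, 2235 → Jul 4, 2236: 366 days (Feb 29, 2236 is in that span).
Jul 4, 2236 → Aug 4, 2236: 31 days (July has 31).
Aug 4, 2236 → Sep 4, 2236: 31 days (August has 31).
Sep 4, 2236 → Oct 4, 2236: 30 days (September has 30).
Oct 4, 2236 → Nov 4, 2236: 31 days (October has 31).
Nov 4, 2236 → Dec 4, 2236: 30 days (November has 30).
Dec 4, 2236 → Jan 4, 2237: 31 days (December has 31).
Jan 4, 2237 → Feb 4, 2237: 31 days (January has 31).
Feb 4, 2237 → Feb 24, 2237: 20 days.
Total: 7906 days.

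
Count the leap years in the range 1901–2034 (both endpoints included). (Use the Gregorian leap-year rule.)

Multiples of 4 in [1901,2034]: 33.
Of those, multiples of 100: 1 (not leap unless ÷400).
Multiples of 400: 1.
Leap years = 33 − 1 + 1 = 33.

33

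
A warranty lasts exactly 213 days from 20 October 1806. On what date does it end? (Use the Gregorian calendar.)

Oct has 31 days: +12 → Nov 1, 1806 (201 left).
Nov has 30 days: +30 → Dec 1, 1806 (171 left).
Dec has 31 days: +31 → Jan 1, 1807 (140 left).
Jan has 31 days: +31 → Feb 1, 1807 (109 left).
Feb has 28 days: +28 → Mar 1, 1807 (81 left).
Mar has 31 days: +31 → Apr 1, 1807 (50 left).
Apr has 30 days: +30 → May 1, 1807 (20 left).
+20 → May 21, 1807.

May 21, 1807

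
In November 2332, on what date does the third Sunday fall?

November 1, 2332 is a Tuesday.
The first Sunday is therefore November 6 (5 days later).
The third Sunday is 6 + 2×7 = November 20.

November 20, 2332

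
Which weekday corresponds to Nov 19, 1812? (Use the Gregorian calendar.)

Thursday

Doomsday rule: the anchor day for the 1800s is Friday. For year 12: 12÷12 = 1 r 0, and 0÷4 = 0, so 1+0+0 = 1.
Friday + 1 ≡ Saturday — that's 1812's doomsday.
In November the doomsday date is Nov 7.
Nov 19 is 12 days after Nov 7; 12 mod 7 = 5, so Saturday + 5 = Thursday.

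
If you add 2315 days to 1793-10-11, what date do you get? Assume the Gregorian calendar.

February 12, 1800

+365 (one year) → Oct 11, 1794 (1950 left).
+365 (one year) → Oct 11, 1795 (1585 left).
+366 (one year; includes Feb 29, 1796) → Oct 11, 1796 (1219 left).
+365 (one year) → Oct 11, 1797 (854 left).
+365 (one year) → Oct 11, 1798 (489 left).
+365 (one year) → Oct 11, 1799 (124 left).
Oct has 31 days: +21 → Nov 1, 1799 (103 left).
Nov has 30 days: +30 → Dec 1, 1799 (73 left).
Dec has 31 days: +31 → Jan 1, 1800 (42 left).
Jan has 31 days: +31 → Feb 1, 1800 (11 left).
+11 → Feb 12, 1800.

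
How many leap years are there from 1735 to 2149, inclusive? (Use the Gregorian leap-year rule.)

Multiples of 4 in [1735,2149]: 104.
Of those, multiples of 100: 4 (not leap unless ÷400).
Multiples of 400: 1.
Leap years = 104 − 4 + 1 = 101.

101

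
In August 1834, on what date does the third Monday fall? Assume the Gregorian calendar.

August 1, 1834 is a Friday.
The first Monday is therefore August 4 (3 days later).
The third Monday is 4 + 2×7 = August 18.

August 18, 1834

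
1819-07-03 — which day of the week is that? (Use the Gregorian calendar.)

Doomsday rule: the anchor day for the 1800s is Friday. For year 19: 19÷12 = 1 r 7, and 7÷4 = 1, so 1+7+1 = 9.
Friday + 9 ≡ Sunday — that's 1819's doomsday.
In July the doomsday date is Jul 11.
Jul 3 is 8 days before Jul 11; 8 mod 7 = 1, so Sunday − 1 = Saturday.

Saturday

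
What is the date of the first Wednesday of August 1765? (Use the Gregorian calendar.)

August 1, 1765 is a Thursday.
The first Wednesday is therefore August 7 (6 days later).

August 7, 1765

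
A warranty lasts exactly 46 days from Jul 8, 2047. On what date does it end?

Jul has 31 days: +24 → Aug 1, 2047 (22 left).
+22 → Aug 23, 2047.

August 23, 2047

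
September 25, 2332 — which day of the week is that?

Sunday

Doomsday rule: the anchor day for the 2300s is Wednesday. For year 32: 32÷12 = 2 r 8, and 8÷4 = 2, so 2+8+2 = 12.
Wednesday + 12 ≡ Monday — that's 2332's doomsday.
In September the doomsday date is Sep 5.
Sep 25 is 20 days after Sep 5; 20 mod 7 = 6, so Monday + 6 = Sunday.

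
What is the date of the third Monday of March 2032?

March 15, 2032

March 1, 2032 is a Monday.
The first Monday is therefore March 1 (same day).
The third Monday is 1 + 2×7 = March 15.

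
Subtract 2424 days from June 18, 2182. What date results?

October 29, 2175

−365 (one year) → Jun 18, 2181 (2059 left).
−365 (one year) → Jun 18, 2180 (1694 left).
−366 (one year; includes Feb 29, 2180) → Jun 18, 2179 (1328 left).
−365 (one year) → Jun 18, 2178 (963 left).
−365 (one year) → Jun 18, 2177 (598 left).
−365 (one year) → Jun 18, 2176 (233 left).
−18 → May 31, 2176 (end of May, 31 days; 215 left).
−31 → Apr 30, 2176 (end of Apr, 30 days; 184 left).
−30 → Mar 31, 2176 (end of Mar, 31 days; 154 left).
−31 → Feb 29, 2176 (end of Feb, 29 days; 123 left).
−29 → Jan 31, 2176 (end of Jan, 31 days; 94 left).
−31 → Dec 31, 2175 (end of Dec, 31 days; 63 left).
−31 → Nov 30, 2175 (end of Nov, 30 days; 32 left).
−30 → Oct 31, 2175 (end of Oct, 31 days; 2 left).
−2 → Oct 29, 2175.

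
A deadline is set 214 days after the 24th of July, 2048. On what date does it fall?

Jul has 31 days: +8 → Aug 1, 2048 (206 left).
Aug has 31 days: +31 → Sep 1, 2048 (175 left).
Sep has 30 days: +30 → Oct 1, 2048 (145 left).
Oct has 31 days: +31 → Nov 1, 2048 (114 left).
Nov has 30 days: +30 → Dec 1, 2048 (84 left).
Dec has 31 days: +31 → Jan 1, 2049 (53 left).
Jan has 31 days: +31 → Feb 1, 2049 (22 left).
+22 → Feb 23, 2049.

February 23, 2049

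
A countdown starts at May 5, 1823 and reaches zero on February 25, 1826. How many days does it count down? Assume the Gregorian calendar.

May 5, 1823 → May 5, 1824: 366 days (Feb 29, 1824 is in that span).
May 5, 1824 → May 5, 1825: 365 days.
May 5, 1825 → Jun 5, 1825: 31 days (May has 31).
Jun 5, 1825 → Jul 5, 1825: 30 days (June has 30).
Jul 5, 1825 → Aug 5, 1825: 31 days (July has 31).
Aug 5, 1825 → Sep 5, 1825: 31 days (August has 31).
Sep 5, 1825 → Oct 5, 1825: 30 days (September has 30).
Oct 5, 1825 → Nov 5, 1825: 31 days (October has 31).
Nov 5, 1825 → Dec 5, 1825: 30 days (November has 30).
Dec 5, 1825 → Jan 5, 1826: 31 days (December has 31).
Jan 5, 1826 → Feb 5, 1826: 31 days (January has 31).
Feb 5, 1826 → Feb 25, 1826: 20 days.
Total: 1027 days.

1027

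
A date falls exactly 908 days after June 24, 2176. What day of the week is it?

Saturday

Jun 24, 2176 is a Monday.
908 mod 7 = 5, so 908 days after a Monday is Monday + 5 = Saturday.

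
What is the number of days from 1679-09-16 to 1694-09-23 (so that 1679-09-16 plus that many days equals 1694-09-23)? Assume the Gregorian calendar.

5486

Sep 16, 1679 → Sep 16, 1680: 366 days (Feb 29, 1680 is in that span).
Sep 16, 1680 → Sep 16, 1681: 365 days.
Sep 16, 1681 → Sep 16, 1682: 365 days.
Sep 16, 1682 → Sep 16, 1683: 365 days.
Sep 16, 1683 → Sep 16, 1684: 366 days (Feb 29, 1684 is in that span).
Sep 16, 1684 → Sep 16, 1685: 365 days.
Sep 16, 1685 → Sep 16, 1686: 365 days.
Sep 16, 1686 → Sep 16, 1687: 365 days.
Sep 16, 1687 → Sep 16, 1688: 366 days (Feb 29, 1688 is in that span).
Sep 16, 1688 → Sep 16, 1689: 365 days.
Sep 16, 1689 → Sep 16, 1690: 365 days.
Sep 16, 1690 → Sep 16, 1691: 365 days.
Sep 16, 1691 → Sep 16, 1692: 366 days (Feb 29, 1692 is in that span).
Sep 16, 1692 → Sep 16, 1693: 365 days.
Sep 16, 1693 → Oct 16, 1693: 30 days (September has 30).
Oct 16, 1693 → Nov 16, 1693: 31 days (October has 31).
Nov 16, 1693 → Dec 16, 1693: 30 days (November has 30).
Dec 16, 1693 → Jan 16, 1694: 31 days (December has 31).
Jan 16, 1694 → Feb 16, 1694: 31 days (January has 31).
Feb 16, 1694 → Mar 16, 1694: 28 days (February has 28).
Mar 16, 1694 → Apr 16, 1694: 31 days (March has 31).
Apr 16, 1694 → May 16, 1694: 30 days (April has 30).
May 16, 1694 → Jun 16, 1694: 31 days (May has 31).
Jun 16, 1694 → Jul 16, 1694: 30 days (June has 30).
Jul 16, 1694 → Aug 16, 1694: 31 days (July has 31).
Aug 16, 1694 → Sep 16, 1694: 31 days (August has 31).
Sep 16, 1694 → Sep 23, 1694: 7 days.
Total: 5486 days.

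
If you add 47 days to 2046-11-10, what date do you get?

Nov has 30 days: +21 → Dec 1, 2046 (26 left).
+26 → Dec 27, 2046.

December 27, 2046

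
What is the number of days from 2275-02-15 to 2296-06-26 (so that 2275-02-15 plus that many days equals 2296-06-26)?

Feb 15, 2275 → Feb 15, 2276: 365 days.
Feb 15, 2276 → Feb 15, 2277: 366 days (Feb 29, 2276 is in that span).
Feb 15, 2277 → Feb 15, 2278: 365 days.
Feb 15, 2278 → Feb 15, 2279: 365 days.
Feb 15, 2279 → Feb 15, 2280: 365 days.
Feb 15, 2280 → Feb 15, 2281: 366 days (Feb 29, 2280 is in that span).
Feb 15, 2281 → Feb 15, 2282: 365 days.
Feb 15, 2282 → Feb 15, 2283: 365 days.
Feb 15, 2283 → Feb 15, 2284: 365 days.
Feb 15, 2284 → Feb 15, 2285: 366 days (Feb 29, 2284 is in that span).
Feb 15, 2285 → Feb 15, 2286: 365 days.
Feb 15, 2286 → Feb 15, 2287: 365 days.
Feb 15, 2287 → Feb 15, 2288: 365 days.
Feb 15, 2288 → Feb 15, 2289: 366 days (Feb 29, 2288 is in that span).
Feb 15, 2289 → Feb 15, 2290: 365 days.
Feb 15, 2290 → Feb 15, 2291: 365 days.
Feb 15, 2291 → Feb 15, 2292: 365 days.
Feb 15, 2292 → Feb 15, 2293: 366 days (Feb 29, 2292 is in that span).
Feb 15, 2293 → Feb 15, 2294: 365 days.
Feb 15, 2294 → Feb 15, 2295: 365 days.
Feb 15, 2295 → Feb 15, 2296: 365 days.
Feb 15, 2296 → Mar 15, 2296: 29 days (February has 29).
Mar 15, 2296 → Apr 15, 2296: 31 days (March has 31).
Apr 15, 2296 → May 15, 2296: 30 days (April has 30).
May 15, 2296 → Jun 15, 2296: 31 days (May has 31).
Jun 15, 2296 → Jun 26, 2296: 11 days.
Total: 7802 days.

7802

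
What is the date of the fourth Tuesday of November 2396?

November 26, 2396

November 1, 2396 is a Friday.
The first Tuesday is therefore November 5 (4 days later).
The fourth Tuesday is 5 + 3×7 = November 26.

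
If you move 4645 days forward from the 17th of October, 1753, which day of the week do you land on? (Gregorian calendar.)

Oct 17, 1753 is a Wednesday.
4645 mod 7 = 4, so 4645 days after a Wednesday is Wednesday + 4 = Sunday.

Sunday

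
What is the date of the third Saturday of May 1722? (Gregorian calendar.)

May 1, 1722 is a Friday.
The first Saturday is therefore May 2 (1 days later).
The third Saturday is 2 + 2×7 = May 16.

May 16, 1722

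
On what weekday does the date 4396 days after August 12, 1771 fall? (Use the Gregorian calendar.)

Monday

First find the weekday of Aug 12, 1771. Doomsday rule: the anchor day for the 1700s is Sunday. For year 71: 71÷12 = 5 r 11, and 11÷4 = 2, so 5+11+2 = 18.
Sunday + 18 ≡ Thursday — that's 1771's doomsday.
In August the doomsday date is Aug 8.
Aug 12 is 4 days after Aug 8; 4 mod 7 = 4, so Thursday + 4 = Monday.
4396 mod 7 = 0, so 4396 days after a Monday is Monday + 0 = Monday.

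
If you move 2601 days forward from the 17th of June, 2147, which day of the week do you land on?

Wednesday

Jun 17, 2147 is a Saturday.
2601 mod 7 = 4, so 2601 days after a Saturday is Saturday + 4 = Wednesday.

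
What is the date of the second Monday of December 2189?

December 1, 2189 is a Tuesday.
The first Monday is therefore December 7 (6 days later).
The second Monday is 7 + 1×7 = December 14.

December 14, 2189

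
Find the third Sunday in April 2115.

April 21, 2115

April 1, 2115 is a Monday.
The first Sunday is therefore April 7 (6 days later).
The third Sunday is 7 + 2×7 = April 21.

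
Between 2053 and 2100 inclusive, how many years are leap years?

11

Multiples of 4 in [2053,2100]: 12.
Of those, multiples of 100: 1 (not leap unless ÷400).
Multiples of 400: 0.
Leap years = 12 − 1 + 0 = 11.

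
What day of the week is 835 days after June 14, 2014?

First find the weekday of Jun 14, 2014. Doomsday rule: the anchor day for the 2000s is Tuesday. For year 14: 14÷12 = 1 r 2, and 2÷4 = 0, so 1+2+0 = 3.
Tuesday + 3 ≡ Friday — that's 2014's doomsday.
In June the doomsday date is Jun 6.
Jun 14 is 8 days after Jun 6; 8 mod 7 = 1, so Friday + 1 = Saturday.
835 mod 7 = 2, so 835 days after a Saturday is Saturday + 2 = Monday.

Monday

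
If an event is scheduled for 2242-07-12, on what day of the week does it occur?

Doomsday rule: the anchor day for the 2200s is Friday. For year 42: 42÷12 = 3 r 6, and 6÷4 = 1, so 3+6+1 = 10.
Friday + 10 ≡ Monday — that's 2242's doomsday.
In July the doomsday date is Jul 11.
Jul 12 is 1 day after Jul 11; 1 mod 7 = 1, so Monday + 1 = Tuesday.

Tuesday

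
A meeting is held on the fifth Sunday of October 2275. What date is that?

October 1, 2275 is a Friday.
The first Sunday is therefore October 3 (2 days later).
The fifth Sunday is 3 + 4×7 = October 31.

October 31, 2275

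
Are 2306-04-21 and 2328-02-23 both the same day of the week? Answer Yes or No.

From Apr 21, 2306 to Feb 23, 2328 is 7978 days.
7978 mod 7 = 5, so they are different weekdays.
(Apr 21, 2306 is a Saturday; Feb 23, 2328 is a Thursday.)

No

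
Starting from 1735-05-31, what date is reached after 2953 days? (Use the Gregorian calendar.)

July 1, 1743

+366 (one year; includes Feb 29, 1736) → May 31, 1736 (2587 left).
+365 (one year) → May 31, 1737 (2222 left).
+365 (one year) → May 31, 1738 (1857 left).
+365 (one year) → May 31, 1739 (1492 left).
+366 (one year; includes Feb 29, 1740) → May 31, 1740 (1126 left).
+365 (one year) → May 31, 1741 (761 left).
+365 (one year) → May 31, 1742 (396 left).
May has 31 days: +1 → Jun 1, 1742 (395 left).
Jun has 30 days: +30 → Jul 1, 1742 (365 left).
Jul has 31 days: +31 → Aug 1, 1742 (334 left).
Aug has 31 days: +31 → Sep 1, 1742 (303 left).
Sep has 30 days: +30 → Oct 1, 1742 (273 left).
Oct has 31 days: +31 → Nov 1, 1742 (242 left).
Nov has 30 days: +30 → Dec 1, 1742 (212 left).
Dec has 31 days: +31 → Jan 1, 1743 (181 left).
Jan has 31 days: +31 → Feb 1, 1743 (150 left).
Feb has 28 days: +28 → Mar 1, 1743 (122 left).
Mar has 31 days: +31 → Apr 1, 1743 (91 left).
Apr has 30 days: +30 → May 1, 1743 (61 left).
May has 31 days: +31 → Jun 1, 1743 (30 left).
Jun has 30 days: +30 → Jul 1, 1743 (0 left).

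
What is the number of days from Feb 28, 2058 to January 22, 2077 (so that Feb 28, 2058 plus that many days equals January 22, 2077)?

6903

Feb 28, 2058 → Feb 28, 2059: 365 days.
Feb 28, 2059 → Feb 28, 2060: 365 days.
Feb 28, 2060 → Feb 28, 2061: 366 days (Feb 29, 2060 is in that span).
Feb 28, 2061 → Feb 28, 2062: 365 days.
Feb 28, 2062 → Feb 28, 2063: 365 days.
Feb 28, 2063 → Feb 28, 2064: 365 days.
Feb 28, 2064 → Feb 28, 2065: 366 days (Feb 29, 2064 is in that span).
Feb 28, 2065 → Feb 28, 2066: 365 days.
Feb 28, 2066 → Feb 28, 2067: 365 days.
Feb 28, 2067 → Feb 28, 2068: 365 days.
Feb 28, 2068 → Feb 28, 2069: 366 days (Feb 29, 2068 is in that span).
Feb 28, 2069 → Feb 28, 2070: 365 days.
Feb 28, 2070 → Feb 28, 2071: 365 days.
Feb 28, 2071 → Feb 28, 2072: 365 days.
Feb 28, 2072 → Feb 28, 2073: 366 days (Feb 29, 2072 is in that span).
Feb 28, 2073 → Feb 28, 2074: 365 days.
Feb 28, 2074 → Feb 28, 2075: 365 days.
Feb 28, 2075 → Feb 28, 2076: 365 days.
Feb 28, 2076 → Mar 28, 2076: 29 days (February has 29).
Mar 28, 2076 → Apr 28, 2076: 31 days (March has 31).
Apr 28, 2076 → May 28, 2076: 30 days (April has 30).
May 28, 2076 → Jun 28, 2076: 31 days (May has 31).
Jun 28, 2076 → Jul 28, 2076: 30 days (June has 30).
Jul 28, 2076 → Aug 28, 2076: 31 days (July has 31).
Aug 28, 2076 → Sep 28, 2076: 31 days (August has 31).
Sep 28, 2076 → Oct 28, 2076: 30 days (September has 30).
Oct 28, 2076 → Nov 28, 2076: 31 days (October has 31).
Nov 28, 2076 → Dec 28, 2076: 30 days (November has 30).
Dec 28, 2076 → Jan 22, 2077: 25 days.
Total: 6903 days.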